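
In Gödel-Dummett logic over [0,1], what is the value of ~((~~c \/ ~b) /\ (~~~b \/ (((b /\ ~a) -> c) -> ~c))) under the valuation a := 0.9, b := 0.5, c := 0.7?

~c: Gödel ¬ of 0.7 = 0 (operand ≠ 0)
~~c: Gödel ¬ of 0 = 1 (operand is 0)
~b: Gödel ¬ of 0.5 = 0 (operand ≠ 0)
(~~c \/ ~b) = max(1, 0) = 1
~b: Gödel ¬ of 0.5 = 0 (operand ≠ 0)
~~b: Gödel ¬ of 0 = 1 (operand is 0)
~~~b: Gödel ¬ of 1 = 0 (operand ≠ 0)
~a: Gödel ¬ of 0.9 = 0 (operand ≠ 0)
(b /\ ~a) = min(0.5, 0) = 0
((b /\ ~a) -> c): 0 ≤ 0.7, so result = 1
~c: Gödel ¬ of 0.7 = 0 (operand ≠ 0)
(((b /\ ~a) -> c) -> ~c): 1 > 0, so result = 0
(~~~b \/ (((b /\ ~a) -> c) -> ~c)) = max(0, 0) = 0
((~~c \/ ~b) /\ (~~~b \/ (((b /\ ~a) -> c) -> ~c))) = min(1, 0) = 0
~((~~c \/ ~b) /\ (~~~b \/ (((b /\ ~a) -> c) -> ~c))): Gödel ¬ of 0 = 1 (operand is 0)

1.00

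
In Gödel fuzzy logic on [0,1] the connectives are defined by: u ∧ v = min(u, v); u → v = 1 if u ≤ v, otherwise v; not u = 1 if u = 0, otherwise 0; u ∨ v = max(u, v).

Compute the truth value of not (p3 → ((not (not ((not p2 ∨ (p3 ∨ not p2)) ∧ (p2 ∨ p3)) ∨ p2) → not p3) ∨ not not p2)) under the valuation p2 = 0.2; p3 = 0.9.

0.00

not p2: Gödel ¬ of 0.2 = 0 (operand ≠ 0)
not p2: Gödel ¬ of 0.2 = 0 (operand ≠ 0)
(p3 ∨ not p2) = max(0.9, 0) = 0.9
(not p2 ∨ (p3 ∨ not p2)) = max(0, 0.9) = 0.9
(p2 ∨ p3) = max(0.2, 0.9) = 0.9
((not p2 ∨ (p3 ∨ not p2)) ∧ (p2 ∨ p3)) = min(0.9, 0.9) = 0.9
not ((not p2 ∨ (p3 ∨ not p2)) ∧ (p2 ∨ p3)): Gödel ¬ of 0.9 = 0 (operand ≠ 0)
(not ((not p2 ∨ (p3 ∨ not p2)) ∧ (p2 ∨ p3)) ∨ p2) = max(0, 0.2) = 0.2
not (not ((not p2 ∨ (p3 ∨ not p2)) ∧ (p2 ∨ p3)) ∨ p2): Gödel ¬ of 0.2 = 0 (operand ≠ 0)
not p3: Gödel ¬ of 0.9 = 0 (operand ≠ 0)
(not (not ((not p2 ∨ (p3 ∨ not p2)) ∧ (p2 ∨ p3)) ∨ p2) → not p3): 0 ≤ 0, so result = 1
not p2: Gödel ¬ of 0.2 = 0 (operand ≠ 0)
not not p2: Gödel ¬ of 0 = 1 (operand is 0)
((not (not ((not p2 ∨ (p3 ∨ not p2)) ∧ (p2 ∨ p3)) ∨ p2) → not p3) ∨ not not p2) = max(1, 1) = 1
(p3 → ((not (not ((not p2 ∨ (p3 ∨ not p2)) ∧ (p2 ∨ p3)) ∨ p2) → not p3) ∨ not not p2)): 0.9 ≤ 1, so result = 1
not (p3 → ((not (not ((not p2 ∨ (p3 ∨ not p2)) ∧ (p2 ∨ p3)) ∨ p2) → not p3) ∨ not not p2)): Gödel ¬ of 1 = 0 (operand ≠ 0)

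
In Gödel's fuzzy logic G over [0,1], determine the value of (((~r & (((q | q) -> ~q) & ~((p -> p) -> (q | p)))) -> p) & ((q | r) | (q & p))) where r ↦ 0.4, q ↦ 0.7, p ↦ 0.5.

0.70

~r: Gödel ¬ of 0.4 = 0 (operand ≠ 0)
(q | q) = max(0.7, 0.7) = 0.7
~q: Gödel ¬ of 0.7 = 0 (operand ≠ 0)
((q | q) -> ~q): 0.7 > 0, so result = 0
(p -> p): 0.5 ≤ 0.5, so result = 1
(q | p) = max(0.7, 0.5) = 0.7
((p -> p) -> (q | p)): 1 > 0.7, so result = 0.7
~((p -> p) -> (q | p)): Gödel ¬ of 0.7 = 0 (operand ≠ 0)
(((q | q) -> ~q) & ~((p -> p) -> (q | p))) = min(0, 0) = 0
(~r & (((q | q) -> ~q) & ~((p -> p) -> (q | p)))) = min(0, 0) = 0
((~r & (((q | q) -> ~q) & ~((p -> p) -> (q | p)))) -> p): 0 ≤ 0.5, so result = 1
(q | r) = max(0.7, 0.4) = 0.7
(q & p) = min(0.7, 0.5) = 0.5
((q | r) | (q & p)) = max(0.7, 0.5) = 0.7
(((~r & (((q | q) -> ~q) & ~((p -> p) -> (q | p)))) -> p) & ((q | r) | (q & p))) = min(1, 0.7) = 0.7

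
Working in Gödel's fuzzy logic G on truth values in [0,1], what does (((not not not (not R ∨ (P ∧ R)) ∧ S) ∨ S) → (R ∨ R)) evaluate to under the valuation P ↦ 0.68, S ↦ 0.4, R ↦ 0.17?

0.17

not R: Gödel ¬ of 0.17 = 0 (operand ≠ 0)
(P ∧ R) = min(0.68, 0.17) = 0.17
(not R ∨ (P ∧ R)) = max(0, 0.17) = 0.17
not (not R ∨ (P ∧ R)): Gödel ¬ of 0.17 = 0 (operand ≠ 0)
not not (not R ∨ (P ∧ R)): Gödel ¬ of 0 = 1 (operand is 0)
not not not (not R ∨ (P ∧ R)): Gödel ¬ of 1 = 0 (operand ≠ 0)
(not not not (not R ∨ (P ∧ R)) ∧ S) = min(0, 0.4) = 0
((not not not (not R ∨ (P ∧ R)) ∧ S) ∨ S) = max(0, 0.4) = 0.4
(R ∨ R) = max(0.17, 0.17) = 0.17
(((not not not (not R ∨ (P ∧ R)) ∧ S) ∨ S) → (R ∨ R)): 0.4 > 0.17, so result = 0.17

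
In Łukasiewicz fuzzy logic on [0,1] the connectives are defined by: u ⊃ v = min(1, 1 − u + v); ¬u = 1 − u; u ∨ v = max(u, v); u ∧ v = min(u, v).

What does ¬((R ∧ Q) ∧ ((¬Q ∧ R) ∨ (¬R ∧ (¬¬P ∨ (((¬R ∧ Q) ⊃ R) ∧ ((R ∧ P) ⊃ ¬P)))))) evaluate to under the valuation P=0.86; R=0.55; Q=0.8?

0.55

(R ∧ Q) = min(0.55, 0.8) = 0.55
¬Q: Łukasiewicz ¬ gives 1 − 0.8 = 0.2
(¬Q ∧ R) = min(0.2, 0.55) = 0.2
¬R: Łukasiewicz ¬ gives 1 − 0.55 = 0.45
¬P: Łukasiewicz ¬ gives 1 − 0.86 = 0.14
¬¬P: Łukasiewicz ¬ gives 1 − 0.14 = 0.86
¬R: Łukasiewicz ¬ gives 1 − 0.55 = 0.45
(¬R ∧ Q) = min(0.45, 0.8) = 0.45
((¬R ∧ Q) ⊃ R): min(1, 1 − 0.45 + 0.55) = 1
(R ∧ P) = min(0.55, 0.86) = 0.55
¬P: Łukasiewicz ¬ gives 1 − 0.86 = 0.14
((R ∧ P) ⊃ ¬P): min(1, 1 − 0.55 + 0.14) = 0.59
(((¬R ∧ Q) ⊃ R) ∧ ((R ∧ P) ⊃ ¬P)) = min(1, 0.59) = 0.59
(¬¬P ∨ (((¬R ∧ Q) ⊃ R) ∧ ((R ∧ P) ⊃ ¬P))) = max(0.86, 0.59) = 0.86
(¬R ∧ (¬¬P ∨ (((¬R ∧ Q) ⊃ R) ∧ ((R ∧ P) ⊃ ¬P)))) = min(0.45, 0.86) = 0.45
((¬Q ∧ R) ∨ (¬R ∧ (¬¬P ∨ (((¬R ∧ Q) ⊃ R) ∧ ((R ∧ P) ⊃ ¬P))))) = max(0.2, 0.45) = 0.45
((R ∧ Q) ∧ ((¬Q ∧ R) ∨ (¬R ∧ (¬¬P ∨ (((¬R ∧ Q) ⊃ R) ∧ ((R ∧ P) ⊃ ¬P)))))) = min(0.55, 0.45) = 0.45
¬((R ∧ Q) ∧ ((¬Q ∧ R) ∨ (¬R ∧ (¬¬P ∨ (((¬R ∧ Q) ⊃ R) ∧ ((R ∧ P) ⊃ ¬P)))))): Łukasiewicz ¬ gives 1 − 0.45 = 0.55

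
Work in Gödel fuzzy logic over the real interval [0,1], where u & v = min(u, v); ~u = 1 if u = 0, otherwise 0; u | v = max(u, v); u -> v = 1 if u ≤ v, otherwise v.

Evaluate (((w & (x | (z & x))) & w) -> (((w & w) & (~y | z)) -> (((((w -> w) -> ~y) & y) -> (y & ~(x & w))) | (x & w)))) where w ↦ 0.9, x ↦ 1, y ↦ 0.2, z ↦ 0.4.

(z & x) = min(0.4, 1) = 0.4
(x | (z & x)) = max(1, 0.4) = 1
(w & (x | (z & x))) = min(0.9, 1) = 0.9
((w & (x | (z & x))) & w) = min(0.9, 0.9) = 0.9
(w & w) = min(0.9, 0.9) = 0.9
~y: Gödel ¬ of 0.2 = 0 (operand ≠ 0)
(~y | z) = max(0, 0.4) = 0.4
((w & w) & (~y | z)) = min(0.9, 0.4) = 0.4
(w -> w): 0.9 ≤ 0.9, so result = 1
~y: Gödel ¬ of 0.2 = 0 (operand ≠ 0)
((w -> w) -> ~y): 1 > 0, so result = 0
(((w -> w) -> ~y) & y) = min(0, 0.2) = 0
(x & w) = min(1, 0.9) = 0.9
~(x & w): Gödel ¬ of 0.9 = 0 (operand ≠ 0)
(y & ~(x & w)) = min(0.2, 0) = 0
((((w -> w) -> ~y) & y) -> (y & ~(x & w))): 0 ≤ 0, so result = 1
(x & w) = min(1, 0.9) = 0.9
(((((w -> w) -> ~y) & y) -> (y & ~(x & w))) | (x & w)) = max(1, 0.9) = 1
(((w & w) & (~y | z)) -> (((((w -> w) -> ~y) & y) -> (y & ~(x & w))) | (x & w))): 0.4 ≤ 1, so result = 1
(((w & (x | (z & x))) & w) -> (((w & w) & (~y | z)) -> (((((w -> w) -> ~y) & y) -> (y & ~(x & w))) | (x & w)))): 0.9 ≤ 1, so result = 1

1.00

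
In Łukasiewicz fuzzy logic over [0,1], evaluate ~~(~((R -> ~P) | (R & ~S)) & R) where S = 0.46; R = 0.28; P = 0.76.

0.04

~P: Łukasiewicz ¬ gives 1 − 0.76 = 0.24
(R -> ~P): min(1, 1 − 0.28 + 0.24) = 0.96
~S: Łukasiewicz ¬ gives 1 − 0.46 = 0.54
(R & ~S) = min(0.28, 0.54) = 0.28
((R -> ~P) | (R & ~S)) = max(0.96, 0.28) = 0.96
~((R -> ~P) | (R & ~S)): Łukasiewicz ¬ gives 1 − 0.96 = 0.04
(~((R -> ~P) | (R & ~S)) & R) = min(0.04, 0.28) = 0.04
~(~((R -> ~P) | (R & ~S)) & R): Łukasiewicz ¬ gives 1 − 0.04 = 0.96
~~(~((R -> ~P) | (R & ~S)) & R): Łukasiewicz ¬ gives 1 − 0.96 = 0.04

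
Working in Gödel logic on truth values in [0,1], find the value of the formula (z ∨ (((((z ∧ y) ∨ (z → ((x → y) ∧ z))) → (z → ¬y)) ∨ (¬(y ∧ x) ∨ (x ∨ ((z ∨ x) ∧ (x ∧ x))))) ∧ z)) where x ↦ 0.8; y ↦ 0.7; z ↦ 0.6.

(z ∧ y) = min(0.6, 0.7) = 0.6
(x → y): 0.8 > 0.7, so result = 0.7
((x → y) ∧ z) = min(0.7, 0.6) = 0.6
(z → ((x → y) ∧ z)): 0.6 ≤ 0.6, so result = 1
((z ∧ y) ∨ (z → ((x → y) ∧ z))) = max(0.6, 1) = 1
¬y: Gödel ¬ of 0.7 = 0 (operand ≠ 0)
(z → ¬y): 0.6 > 0, so result = 0
(((z ∧ y) ∨ (z → ((x → y) ∧ z))) → (z → ¬y)): 1 > 0, so result = 0
(y ∧ x) = min(0.7, 0.8) = 0.7
¬(y ∧ x): Gödel ¬ of 0.7 = 0 (operand ≠ 0)
(z ∨ x) = max(0.6, 0.8) = 0.8
(x ∧ x) = min(0.8, 0.8) = 0.8
((z ∨ x) ∧ (x ∧ x)) = min(0.8, 0.8) = 0.8
(x ∨ ((z ∨ x) ∧ (x ∧ x))) = max(0.8, 0.8) = 0.8
(¬(y ∧ x) ∨ (x ∨ ((z ∨ x) ∧ (x ∧ x)))) = max(0, 0.8) = 0.8
((((z ∧ y) ∨ (z → ((x → y) ∧ z))) → (z → ¬y)) ∨ (¬(y ∧ x) ∨ (x ∨ ((z ∨ x) ∧ (x ∧ x))))) = max(0, 0.8) = 0.8
(((((z ∧ y) ∨ (z → ((x → y) ∧ z))) → (z → ¬y)) ∨ (¬(y ∧ x) ∨ (x ∨ ((z ∨ x) ∧ (x ∧ x))))) ∧ z) = min(0.8, 0.6) = 0.6
(z ∨ (((((z ∧ y) ∨ (z → ((x → y) ∧ z))) → (z → ¬y)) ∨ (¬(y ∧ x) ∨ (x ∨ ((z ∨ x) ∧ (x ∧ x))))) ∧ z)) = max(0.6, 0.6) = 0.6

0.60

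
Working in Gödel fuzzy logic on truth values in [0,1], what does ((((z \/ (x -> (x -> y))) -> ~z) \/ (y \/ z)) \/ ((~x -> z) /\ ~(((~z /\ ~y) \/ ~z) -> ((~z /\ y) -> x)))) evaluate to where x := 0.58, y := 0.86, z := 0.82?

(x -> y): 0.58 ≤ 0.86, so result = 1
(x -> (x -> y)): 0.58 ≤ 1, so result = 1
(z \/ (x -> (x -> y))) = max(0.82, 1) = 1
~z: Gödel ¬ of 0.82 = 0 (operand ≠ 0)
((z \/ (x -> (x -> y))) -> ~z): 1 > 0, so result = 0
(y \/ z) = max(0.86, 0.82) = 0.86
(((z \/ (x -> (x -> y))) -> ~z) \/ (y \/ z)) = max(0, 0.86) = 0.86
~x: Gödel ¬ of 0.58 = 0 (operand ≠ 0)
(~x -> z): 0 ≤ 0.82, so result = 1
~z: Gödel ¬ of 0.82 = 0 (operand ≠ 0)
~y: Gödel ¬ of 0.86 = 0 (operand ≠ 0)
(~z /\ ~y) = min(0, 0) = 0
~z: Gödel ¬ of 0.82 = 0 (operand ≠ 0)
((~z /\ ~y) \/ ~z) = max(0, 0) = 0
~z: Gödel ¬ of 0.82 = 0 (operand ≠ 0)
(~z /\ y) = min(0, 0.86) = 0
((~z /\ y) -> x): 0 ≤ 0.58, so result = 1
(((~z /\ ~y) \/ ~z) -> ((~z /\ y) -> x)): 0 ≤ 1, so result = 1
~(((~z /\ ~y) \/ ~z) -> ((~z /\ y) -> x)): Gödel ¬ of 1 = 0 (operand ≠ 0)
((~x -> z) /\ ~(((~z /\ ~y) \/ ~z) -> ((~z /\ y) -> x))) = min(1, 0) = 0
((((z \/ (x -> (x -> y))) -> ~z) \/ (y \/ z)) \/ ((~x -> z) /\ ~(((~z /\ ~y) \/ ~z) -> ((~z /\ y) -> x)))) = max(0.86, 0) = 0.86

0.86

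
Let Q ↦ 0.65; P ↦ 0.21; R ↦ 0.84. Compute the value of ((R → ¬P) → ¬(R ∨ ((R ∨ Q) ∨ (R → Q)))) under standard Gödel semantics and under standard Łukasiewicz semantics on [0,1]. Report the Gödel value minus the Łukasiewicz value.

Gödel evaluation:
  ¬P: Gödel ¬ of 0.21 = 0 (operand ≠ 0)
  (R → ¬P): 0.84 > 0, so result = 0
  (R ∨ Q) = max(0.84, 0.65) = 0.84
  (R → Q): 0.84 > 0.65, so result = 0.65
  ((R ∨ Q) ∨ (R → Q)) = max(0.84, 0.65) = 0.84
  (R ∨ ((R ∨ Q) ∨ (R → Q))) = max(0.84, 0.84) = 0.84
  ¬(R ∨ ((R ∨ Q) ∨ (R → Q))): Gödel ¬ of 0.84 = 0 (operand ≠ 0)
  ((R → ¬P) → ¬(R ∨ ((R ∨ Q) ∨ (R → Q)))): 0 ≤ 0, so result = 1
  Gödel value = 1
Łukasiewicz evaluation:
  ¬P: Łukasiewicz ¬ gives 1 − 0.21 = 0.79
  (R → ¬P): min(1, 1 − 0.84 + 0.79) = 0.95
  (R ∨ Q) = max(0.84, 0.65) = 0.84
  (R → Q): min(1, 1 − 0.84 + 0.65) = 0.81
  ((R ∨ Q) ∨ (R → Q)) = max(0.84, 0.81) = 0.84
  (R ∨ ((R ∨ Q) ∨ (R → Q))) = max(0.84, 0.84) = 0.84
  ¬(R ∨ ((R ∨ Q) ∨ (R → Q))): Łukasiewicz ¬ gives 1 − 0.84 = 0.16
  ((R → ¬P) → ¬(R ∨ ((R ∨ Q) ∨ (R → Q)))): min(1, 1 − 0.95 + 0.16) = 0.21
  Łukasiewicz value = 0.21
Difference: 1 − 0.21 = 0.79

0.79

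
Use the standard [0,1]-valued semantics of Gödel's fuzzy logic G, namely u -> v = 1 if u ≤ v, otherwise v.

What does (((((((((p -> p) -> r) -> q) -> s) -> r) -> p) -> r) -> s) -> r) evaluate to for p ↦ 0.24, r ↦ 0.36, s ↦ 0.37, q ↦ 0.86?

(p -> p): 0.24 ≤ 0.24, so result = 1
((p -> p) -> r): 1 > 0.36, so result = 0.36
(((p -> p) -> r) -> q): 0.36 ≤ 0.86, so result = 1
((((p -> p) -> r) -> q) -> s): 1 > 0.37, so result = 0.37
(((((p -> p) -> r) -> q) -> s) -> r): 0.37 > 0.36, so result = 0.36
((((((p -> p) -> r) -> q) -> s) -> r) -> p): 0.36 > 0.24, so result = 0.24
(((((((p -> p) -> r) -> q) -> s) -> r) -> p) -> r): 0.24 ≤ 0.36, so result = 1
((((((((p -> p) -> r) -> q) -> s) -> r) -> p) -> r) -> s): 1 > 0.37, so result = 0.37
(((((((((p -> p) -> r) -> q) -> s) -> r) -> p) -> r) -> s) -> r): 0.37 > 0.36, so result = 0.36

0.36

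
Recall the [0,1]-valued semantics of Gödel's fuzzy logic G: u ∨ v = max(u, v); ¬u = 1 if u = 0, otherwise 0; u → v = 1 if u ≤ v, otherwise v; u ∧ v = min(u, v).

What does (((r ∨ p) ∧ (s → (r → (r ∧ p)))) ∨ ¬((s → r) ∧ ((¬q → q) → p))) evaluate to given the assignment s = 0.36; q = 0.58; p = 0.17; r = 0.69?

(r ∨ p) = max(0.69, 0.17) = 0.69
(r ∧ p) = min(0.69, 0.17) = 0.17
(r → (r ∧ p)): 0.69 > 0.17, so result = 0.17
(s → (r → (r ∧ p))): 0.36 > 0.17, so result = 0.17
((r ∨ p) ∧ (s → (r → (r ∧ p)))) = min(0.69, 0.17) = 0.17
(s → r): 0.36 ≤ 0.69, so result = 1
¬q: Gödel ¬ of 0.58 = 0 (operand ≠ 0)
(¬q → q): 0 ≤ 0.58, so result = 1
((¬q → q) → p): 1 > 0.17, so result = 0.17
((s → r) ∧ ((¬q → q) → p)) = min(1, 0.17) = 0.17
¬((s → r) ∧ ((¬q → q) → p)): Gödel ¬ of 0.17 = 0 (operand ≠ 0)
(((r ∨ p) ∧ (s → (r → (r ∧ p)))) ∨ ¬((s → r) ∧ ((¬q → q) → p))) = max(0.17, 0) = 0.17

0.17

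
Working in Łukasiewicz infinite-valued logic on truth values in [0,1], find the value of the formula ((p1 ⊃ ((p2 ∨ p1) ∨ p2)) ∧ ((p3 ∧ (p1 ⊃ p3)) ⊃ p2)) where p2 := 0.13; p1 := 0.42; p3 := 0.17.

0.96

(p2 ∨ p1) = max(0.13, 0.42) = 0.42
((p2 ∨ p1) ∨ p2) = max(0.42, 0.13) = 0.42
(p1 ⊃ ((p2 ∨ p1) ∨ p2)): min(1, 1 − 0.42 + 0.42) = 1
(p1 ⊃ p3): min(1, 1 − 0.42 + 0.17) = 0.75
(p3 ∧ (p1 ⊃ p3)) = min(0.17, 0.75) = 0.17
((p3 ∧ (p1 ⊃ p3)) ⊃ p2): min(1, 1 − 0.17 + 0.13) = 0.96
((p1 ⊃ ((p2 ∨ p1) ∨ p2)) ∧ ((p3 ∧ (p1 ⊃ p3)) ⊃ p2)) = min(1, 0.96) = 0.96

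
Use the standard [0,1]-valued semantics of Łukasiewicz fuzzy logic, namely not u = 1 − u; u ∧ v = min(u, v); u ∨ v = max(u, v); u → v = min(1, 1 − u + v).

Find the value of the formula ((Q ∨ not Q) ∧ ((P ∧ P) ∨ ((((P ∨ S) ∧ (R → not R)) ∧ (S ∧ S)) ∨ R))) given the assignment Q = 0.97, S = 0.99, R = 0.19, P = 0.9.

0.97

not Q: Łukasiewicz ¬ gives 1 − 0.97 = 0.03
(Q ∨ not Q) = max(0.97, 0.03) = 0.97
(P ∧ P) = min(0.9, 0.9) = 0.9
(P ∨ S) = max(0.9, 0.99) = 0.99
not R: Łukasiewicz ¬ gives 1 − 0.19 = 0.81
(R → not R): min(1, 1 − 0.19 + 0.81) = 1
((P ∨ S) ∧ (R → not R)) = min(0.99, 1) = 0.99
(S ∧ S) = min(0.99, 0.99) = 0.99
(((P ∨ S) ∧ (R → not R)) ∧ (S ∧ S)) = min(0.99, 0.99) = 0.99
((((P ∨ S) ∧ (R → not R)) ∧ (S ∧ S)) ∨ R) = max(0.99, 0.19) = 0.99
((P ∧ P) ∨ ((((P ∨ S) ∧ (R → not R)) ∧ (S ∧ S)) ∨ R)) = max(0.9, 0.99) = 0.99
((Q ∨ not Q) ∧ ((P ∧ P) ∨ ((((P ∨ S) ∧ (R → not R)) ∧ (S ∧ S)) ∨ R))) = min(0.97, 0.99) = 0.97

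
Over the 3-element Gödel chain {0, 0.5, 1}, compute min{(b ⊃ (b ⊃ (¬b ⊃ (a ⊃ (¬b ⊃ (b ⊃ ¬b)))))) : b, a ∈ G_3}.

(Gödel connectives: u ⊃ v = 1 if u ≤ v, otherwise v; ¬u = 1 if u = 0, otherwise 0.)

Every assignment gives 1. For instance at b = 0, a = 0:
  ¬b: Gödel ¬ of 0 = 1 (operand is 0)
  ¬b: Gödel ¬ of 0 = 1 (operand is 0)
  ¬b: Gödel ¬ of 0 = 1 (operand is 0)
  (b ⊃ ¬b): 0 ≤ 1, so result = 1
  (¬b ⊃ (b ⊃ ¬b)): 1 ≤ 1, so result = 1
  (a ⊃ (¬b ⊃ (b ⊃ ¬b))): 0 ≤ 1, so result = 1
  (¬b ⊃ (a ⊃ (¬b ⊃ (b ⊃ ¬b)))): 1 ≤ 1, so result = 1
  (b ⊃ (¬b ⊃ (a ⊃ (¬b ⊃ (b ⊃ ¬b))))): 0 ≤ 1, so result = 1
  (b ⊃ (b ⊃ (¬b ⊃ (a ⊃ (¬b ⊃ (b ⊃ ¬b)))))): 0 ≤ 1, so result = 1
All 9 assignments give value 1 — the formula is a G_3-tautology.

1.00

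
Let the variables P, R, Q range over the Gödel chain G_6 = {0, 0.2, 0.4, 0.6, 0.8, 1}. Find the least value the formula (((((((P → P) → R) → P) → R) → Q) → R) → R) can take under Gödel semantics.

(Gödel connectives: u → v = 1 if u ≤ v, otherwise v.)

0.20

The minimum is attained at P = 0, R = 0.2, Q = 0:
  (P → P): 0 ≤ 0, so result = 1
  ((P → P) → R): 1 > 0.2, so result = 0.2
  (((P → P) → R) → P): 0.2 > 0, so result = 0
  ((((P → P) → R) → P) → R): 0 ≤ 0.2, so result = 1
  (((((P → P) → R) → P) → R) → Q): 1 > 0, so result = 0
  ((((((P → P) → R) → P) → R) → Q) → R): 0 ≤ 0.2, so result = 1
  (((((((P → P) → R) → P) → R) → Q) → R) → R): 1 > 0.2, so result = 0.2
Checking all 216 assignments confirms none give a value below 0.20.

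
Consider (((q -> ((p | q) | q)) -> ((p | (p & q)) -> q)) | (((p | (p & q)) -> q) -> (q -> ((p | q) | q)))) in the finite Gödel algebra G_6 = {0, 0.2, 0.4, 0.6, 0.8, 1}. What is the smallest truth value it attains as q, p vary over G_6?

1.00

Every assignment gives 1. For instance at q = 0, p = 0:
  (p | q) = max(0, 0) = 0
  ((p | q) | q) = max(0, 0) = 0
  (q -> ((p | q) | q)): 0 ≤ 0, so result = 1
  (p & q) = min(0, 0) = 0
  (p | (p & q)) = max(0, 0) = 0
  ((p | (p & q)) -> q): 0 ≤ 0, so result = 1
  ((q -> ((p | q) | q)) -> ((p | (p & q)) -> q)): 1 ≤ 1, so result = 1
  (p & q) = min(0, 0) = 0
  (p | (p & q)) = max(0, 0) = 0
  ((p | (p & q)) -> q): 0 ≤ 0, so result = 1
  (p | q) = max(0, 0) = 0
  ((p | q) | q) = max(0, 0) = 0
  (q -> ((p | q) | q)): 0 ≤ 0, so result = 1
  (((p | (p & q)) -> q) -> (q -> ((p | q) | q))): 1 ≤ 1, so result = 1
  (((q -> ((p | q) | q)) -> ((p | (p & q)) -> q)) | (((p | (p & q)) -> q) -> (q -> ((p | q) | q)))) = max(1, 1) = 1
All 36 assignments give value 1 — the formula is a G_6-tautology.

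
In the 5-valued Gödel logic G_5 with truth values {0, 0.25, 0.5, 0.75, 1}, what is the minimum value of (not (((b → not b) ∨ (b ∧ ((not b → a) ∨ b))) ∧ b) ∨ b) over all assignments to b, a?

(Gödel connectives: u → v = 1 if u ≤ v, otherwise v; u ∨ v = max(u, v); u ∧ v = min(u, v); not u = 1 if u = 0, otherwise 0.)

0.25

The minimum is attained at b = 0.25, a = 0:
  not b: Gödel ¬ of 0.25 = 0 (operand ≠ 0)
  (b → not b): 0.25 > 0, so result = 0
  not b: Gödel ¬ of 0.25 = 0 (operand ≠ 0)
  (not b → a): 0 ≤ 0, so result = 1
  ((not b → a) ∨ b) = max(1, 0.25) = 1
  (b ∧ ((not b → a) ∨ b)) = min(0.25, 1) = 0.25
  ((b → not b) ∨ (b ∧ ((not b → a) ∨ b))) = max(0, 0.25) = 0.25
  (((b → not b) ∨ (b ∧ ((not b → a) ∨ b))) ∧ b) = min(0.25, 0.25) = 0.25
  not (((b → not b) ∨ (b ∧ ((not b → a) ∨ b))) ∧ b): Gödel ¬ of 0.25 = 0 (operand ≠ 0)
  (not (((b → not b) ∨ (b ∧ ((not b → a) ∨ b))) ∧ b) ∨ b) = max(0, 0.25) = 0.25
Checking all 25 assignments confirms none give a value below 0.25.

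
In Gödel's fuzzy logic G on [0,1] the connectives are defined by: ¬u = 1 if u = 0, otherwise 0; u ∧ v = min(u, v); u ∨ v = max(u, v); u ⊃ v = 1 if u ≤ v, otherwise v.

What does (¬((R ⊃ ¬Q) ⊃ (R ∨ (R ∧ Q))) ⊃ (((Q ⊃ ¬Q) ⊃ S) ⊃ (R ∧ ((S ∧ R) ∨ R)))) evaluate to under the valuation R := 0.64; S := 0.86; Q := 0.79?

¬Q: Gödel ¬ of 0.79 = 0 (operand ≠ 0)
(R ⊃ ¬Q): 0.64 > 0, so result = 0
(R ∧ Q) = min(0.64, 0.79) = 0.64
(R ∨ (R ∧ Q)) = max(0.64, 0.64) = 0.64
((R ⊃ ¬Q) ⊃ (R ∨ (R ∧ Q))): 0 ≤ 0.64, so result = 1
¬((R ⊃ ¬Q) ⊃ (R ∨ (R ∧ Q))): Gödel ¬ of 1 = 0 (operand ≠ 0)
¬Q: Gödel ¬ of 0.79 = 0 (operand ≠ 0)
(Q ⊃ ¬Q): 0.79 > 0, so result = 0
((Q ⊃ ¬Q) ⊃ S): 0 ≤ 0.86, so result = 1
(S ∧ R) = min(0.86, 0.64) = 0.64
((S ∧ R) ∨ R) = max(0.64, 0.64) = 0.64
(R ∧ ((S ∧ R) ∨ R)) = min(0.64, 0.64) = 0.64
(((Q ⊃ ¬Q) ⊃ S) ⊃ (R ∧ ((S ∧ R) ∨ R))): 1 > 0.64, so result = 0.64
(¬((R ⊃ ¬Q) ⊃ (R ∨ (R ∧ Q))) ⊃ (((Q ⊃ ¬Q) ⊃ S) ⊃ (R ∧ ((S ∧ R) ∨ R)))): 0 ≤ 0.64, so result = 1

1.00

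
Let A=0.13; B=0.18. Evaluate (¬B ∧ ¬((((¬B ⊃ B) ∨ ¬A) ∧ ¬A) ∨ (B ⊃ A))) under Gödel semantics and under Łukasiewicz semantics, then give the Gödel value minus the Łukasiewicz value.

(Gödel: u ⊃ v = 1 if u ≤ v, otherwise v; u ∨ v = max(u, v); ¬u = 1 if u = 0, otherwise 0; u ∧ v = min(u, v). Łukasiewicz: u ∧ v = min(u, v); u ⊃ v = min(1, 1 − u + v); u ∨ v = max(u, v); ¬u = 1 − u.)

-0.05

Gödel evaluation:
  ¬B: Gödel ¬ of 0.18 = 0 (operand ≠ 0)
  ¬B: Gödel ¬ of 0.18 = 0 (operand ≠ 0)
  (¬B ⊃ B): 0 ≤ 0.18, so result = 1
  ¬A: Gödel ¬ of 0.13 = 0 (operand ≠ 0)
  ((¬B ⊃ B) ∨ ¬A) = max(1, 0) = 1
  ¬A: Gödel ¬ of 0.13 = 0 (operand ≠ 0)
  (((¬B ⊃ B) ∨ ¬A) ∧ ¬A) = min(1, 0) = 0
  (B ⊃ A): 0.18 > 0.13, so result = 0.13
  ((((¬B ⊃ B) ∨ ¬A) ∧ ¬A) ∨ (B ⊃ A)) = max(0, 0.13) = 0.13
  ¬((((¬B ⊃ B) ∨ ¬A) ∧ ¬A) ∨ (B ⊃ A)): Gödel ¬ of 0.13 = 0 (operand ≠ 0)
  (¬B ∧ ¬((((¬B ⊃ B) ∨ ¬A) ∧ ¬A) ∨ (B ⊃ A))) = min(0, 0) = 0
  Gödel value = 0
Łukasiewicz evaluation:
  ¬B: Łukasiewicz ¬ gives 1 − 0.18 = 0.82
  ¬B: Łukasiewicz ¬ gives 1 − 0.18 = 0.82
  (¬B ⊃ B): min(1, 1 − 0.82 + 0.18) = 0.36
  ¬A: Łukasiewicz ¬ gives 1 − 0.13 = 0.87
  ((¬B ⊃ B) ∨ ¬A) = max(0.36, 0.87) = 0.87
  ¬A: Łukasiewicz ¬ gives 1 − 0.13 = 0.87
  (((¬B ⊃ B) ∨ ¬A) ∧ ¬A) = min(0.87, 0.87) = 0.87
  (B ⊃ A): min(1, 1 − 0.18 + 0.13) = 0.95
  ((((¬B ⊃ B) ∨ ¬A) ∧ ¬A) ∨ (B ⊃ A)) = max(0.87, 0.95) = 0.95
  ¬((((¬B ⊃ B) ∨ ¬A) ∧ ¬A) ∨ (B ⊃ A)): Łukasiewicz ¬ gives 1 − 0.95 = 0.05
  (¬B ∧ ¬((((¬B ⊃ B) ∨ ¬A) ∧ ¬A) ∨ (B ⊃ A))) = min(0.82, 0.05) = 0.05
  Łukasiewicz value = 0.05
Difference: 0 − 0.05 = -0.05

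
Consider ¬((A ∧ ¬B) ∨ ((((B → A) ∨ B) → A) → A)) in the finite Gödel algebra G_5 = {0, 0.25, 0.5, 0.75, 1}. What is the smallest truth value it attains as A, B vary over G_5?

0.00

The minimum is attained at A = 0, B = 0:
  ¬B: Gödel ¬ of 0 = 1 (operand is 0)
  (A ∧ ¬B) = min(0, 1) = 0
  (B → A): 0 ≤ 0, so result = 1
  ((B → A) ∨ B) = max(1, 0) = 1
  (((B → A) ∨ B) → A): 1 > 0, so result = 0
  ((((B → A) ∨ B) → A) → A): 0 ≤ 0, so result = 1
  ((A ∧ ¬B) ∨ ((((B → A) ∨ B) → A) → A)) = max(0, 1) = 1
  ¬((A ∧ ¬B) ∨ ((((B → A) ∨ B) → A) → A)): Gödel ¬ of 1 = 0 (operand ≠ 0)
Checking all 25 assignments confirms none give a value below 0.00.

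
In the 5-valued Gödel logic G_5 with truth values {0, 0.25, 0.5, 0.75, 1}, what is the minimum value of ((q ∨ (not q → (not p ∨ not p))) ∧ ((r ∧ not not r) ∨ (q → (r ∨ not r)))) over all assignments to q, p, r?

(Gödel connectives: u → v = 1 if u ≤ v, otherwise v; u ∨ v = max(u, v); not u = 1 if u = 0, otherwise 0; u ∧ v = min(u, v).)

The minimum is attained at q = 0, p = 0.25, r = 0:
  not q: Gödel ¬ of 0 = 1 (operand is 0)
  not p: Gödel ¬ of 0.25 = 0 (operand ≠ 0)
  not p: Gödel ¬ of 0.25 = 0 (operand ≠ 0)
  (not p ∨ not p) = max(0, 0) = 0
  (not q → (not p ∨ not p)): 1 > 0, so result = 0
  (q ∨ (not q → (not p ∨ not p))) = max(0, 0) = 0
  not r: Gödel ¬ of 0 = 1 (operand is 0)
  not not r: Gödel ¬ of 1 = 0 (operand ≠ 0)
  (r ∧ not not r) = min(0, 0) = 0
  not r: Gödel ¬ of 0 = 1 (operand is 0)
  (r ∨ not r) = max(0, 1) = 1
  (q → (r ∨ not r)): 0 ≤ 1, so result = 1
  ((r ∧ not not r) ∨ (q → (r ∨ not r))) = max(0, 1) = 1
  ((q ∨ (not q → (not p ∨ not p))) ∧ ((r ∧ not not r) ∨ (q → (r ∨ not r)))) = min(0, 1) = 0
Checking all 125 assignments confirms none give a value below 0.00.

0.00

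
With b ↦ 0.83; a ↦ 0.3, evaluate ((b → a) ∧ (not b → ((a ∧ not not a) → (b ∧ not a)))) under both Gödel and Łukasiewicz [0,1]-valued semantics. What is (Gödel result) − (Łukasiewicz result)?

Gödel evaluation:
  (b → a): 0.83 > 0.3, so result = 0.3
  not b: Gödel ¬ of 0.83 = 0 (operand ≠ 0)
  not a: Gödel ¬ of 0.3 = 0 (operand ≠ 0)
  not not a: Gödel ¬ of 0 = 1 (operand is 0)
  (a ∧ not not a) = min(0.3, 1) = 0.3
  not a: Gödel ¬ of 0.3 = 0 (operand ≠ 0)
  (b ∧ not a) = min(0.83, 0) = 0
  ((a ∧ not not a) → (b ∧ not a)): 0.3 > 0, so result = 0
  (not b → ((a ∧ not not a) → (b ∧ not a))): 0 ≤ 0, so result = 1
  ((b → a) ∧ (not b → ((a ∧ not not a) → (b ∧ not a)))) = min(0.3, 1) = 0.3
  Gödel value = 0.3
Łukasiewicz evaluation:
  (b → a): min(1, 1 − 0.83 + 0.3) = 0.47
  not b: Łukasiewicz ¬ gives 1 − 0.83 = 0.17
  not a: Łukasiewicz ¬ gives 1 − 0.3 = 0.7
  not not a: Łukasiewicz ¬ gives 1 − 0.7 = 0.3
  (a ∧ not not a) = min(0.3, 0.3) = 0.3
  not a: Łukasiewicz ¬ gives 1 − 0.3 = 0.7
  (b ∧ not a) = min(0.83, 0.7) = 0.7
  ((a ∧ not not a) → (b ∧ not a)): min(1, 1 − 0.3 + 0.7) = 1
  (not b → ((a ∧ not not a) → (b ∧ not a))): min(1, 1 − 0.17 + 1) = 1
  ((b → a) ∧ (not b → ((a ∧ not not a) → (b ∧ not a)))) = min(0.47, 1) = 0.47
  Łukasiewicz value = 0.47
Difference: 0.3 − 0.47 = -0.17

-0.17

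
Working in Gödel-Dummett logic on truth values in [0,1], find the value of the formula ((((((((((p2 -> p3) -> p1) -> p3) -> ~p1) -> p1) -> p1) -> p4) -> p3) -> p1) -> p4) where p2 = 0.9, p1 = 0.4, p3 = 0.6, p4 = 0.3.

(p2 -> p3): 0.9 > 0.6, so result = 0.6
((p2 -> p3) -> p1): 0.6 > 0.4, so result = 0.4
(((p2 -> p3) -> p1) -> p3): 0.4 ≤ 0.6, so result = 1
~p1: Gödel ¬ of 0.4 = 0 (operand ≠ 0)
((((p2 -> p3) -> p1) -> p3) -> ~p1): 1 > 0, so result = 0
(((((p2 -> p3) -> p1) -> p3) -> ~p1) -> p1): 0 ≤ 0.4, so result = 1
((((((p2 -> p3) -> p1) -> p3) -> ~p1) -> p1) -> p1): 1 > 0.4, so result = 0.4
(((((((p2 -> p3) -> p1) -> p3) -> ~p1) -> p1) -> p1) -> p4): 0.4 > 0.3, so result = 0.3
((((((((p2 -> p3) -> p1) -> p3) -> ~p1) -> p1) -> p1) -> p4) -> p3): 0.3 ≤ 0.6, so result = 1
(((((((((p2 -> p3) -> p1) -> p3) -> ~p1) -> p1) -> p1) -> p4) -> p3) -> p1): 1 > 0.4, so result = 0.4
((((((((((p2 -> p3) -> p1) -> p3) -> ~p1) -> p1) -> p1) -> p4) -> p3) -> p1) -> p4): 0.4 > 0.3, so result = 0.3

0.30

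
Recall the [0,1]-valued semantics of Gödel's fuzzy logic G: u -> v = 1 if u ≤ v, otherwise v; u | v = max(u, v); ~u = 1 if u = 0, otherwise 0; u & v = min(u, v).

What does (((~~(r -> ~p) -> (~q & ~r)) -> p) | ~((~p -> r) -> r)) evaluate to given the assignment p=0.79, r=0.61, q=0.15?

0.79

~p: Gödel ¬ of 0.79 = 0 (operand ≠ 0)
(r -> ~p): 0.61 > 0, so result = 0
~(r -> ~p): Gödel ¬ of 0 = 1 (operand is 0)
~~(r -> ~p): Gödel ¬ of 1 = 0 (operand ≠ 0)
~q: Gödel ¬ of 0.15 = 0 (operand ≠ 0)
~r: Gödel ¬ of 0.61 = 0 (operand ≠ 0)
(~q & ~r) = min(0, 0) = 0
(~~(r -> ~p) -> (~q & ~r)): 0 ≤ 0, so result = 1
((~~(r -> ~p) -> (~q & ~r)) -> p): 1 > 0.79, so result = 0.79
~p: Gödel ¬ of 0.79 = 0 (operand ≠ 0)
(~p -> r): 0 ≤ 0.61, so result = 1
((~p -> r) -> r): 1 > 0.61, so result = 0.61
~((~p -> r) -> r): Gödel ¬ of 0.61 = 0 (operand ≠ 0)
(((~~(r -> ~p) -> (~q & ~r)) -> p) | ~((~p -> r) -> r)) = max(0.79, 0) = 0.79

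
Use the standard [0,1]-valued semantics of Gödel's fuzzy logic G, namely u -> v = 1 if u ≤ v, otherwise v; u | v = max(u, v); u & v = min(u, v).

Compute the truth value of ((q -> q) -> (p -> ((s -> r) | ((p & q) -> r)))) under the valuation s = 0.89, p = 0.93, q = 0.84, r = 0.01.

(q -> q): 0.84 ≤ 0.84, so result = 1
(s -> r): 0.89 > 0.01, so result = 0.01
(p & q) = min(0.93, 0.84) = 0.84
((p & q) -> r): 0.84 > 0.01, so result = 0.01
((s -> r) | ((p & q) -> r)) = max(0.01, 0.01) = 0.01
(p -> ((s -> r) | ((p & q) -> r))): 0.93 > 0.01, so result = 0.01
((q -> q) -> (p -> ((s -> r) | ((p & q) -> r)))): 1 > 0.01, so result = 0.01

0.01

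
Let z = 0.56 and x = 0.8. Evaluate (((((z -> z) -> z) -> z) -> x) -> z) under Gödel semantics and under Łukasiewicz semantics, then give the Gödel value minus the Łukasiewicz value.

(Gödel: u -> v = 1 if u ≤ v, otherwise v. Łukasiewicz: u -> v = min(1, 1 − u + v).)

-0.20

Gödel evaluation:
  (z -> z): 0.56 ≤ 0.56, so result = 1
  ((z -> z) -> z): 1 > 0.56, so result = 0.56
  (((z -> z) -> z) -> z): 0.56 ≤ 0.56, so result = 1
  ((((z -> z) -> z) -> z) -> x): 1 > 0.8, so result = 0.8
  (((((z -> z) -> z) -> z) -> x) -> z): 0.8 > 0.56, so result = 0.56
  Gödel value = 0.56
Łukasiewicz evaluation:
  (z -> z): min(1, 1 − 0.56 + 0.56) = 1
  ((z -> z) -> z): min(1, 1 − 1 + 0.56) = 0.56
  (((z -> z) -> z) -> z): min(1, 1 − 0.56 + 0.56) = 1
  ((((z -> z) -> z) -> z) -> x): min(1, 1 − 1 + 0.8) = 0.8
  (((((z -> z) -> z) -> z) -> x) -> z): min(1, 1 − 0.8 + 0.56) = 0.76
  Łukasiewicz value = 0.76
Difference: 0.56 − 0.76 = -0.20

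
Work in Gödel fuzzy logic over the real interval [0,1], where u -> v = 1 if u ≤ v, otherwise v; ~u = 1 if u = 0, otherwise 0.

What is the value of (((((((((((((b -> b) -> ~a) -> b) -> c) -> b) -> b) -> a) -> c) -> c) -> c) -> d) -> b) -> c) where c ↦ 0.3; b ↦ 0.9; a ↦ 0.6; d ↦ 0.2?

0.30

(b -> b): 0.9 ≤ 0.9, so result = 1
~a: Gödel ¬ of 0.6 = 0 (operand ≠ 0)
((b -> b) -> ~a): 1 > 0, so result = 0
(((b -> b) -> ~a) -> b): 0 ≤ 0.9, so result = 1
((((b -> b) -> ~a) -> b) -> c): 1 > 0.3, so result = 0.3
(((((b -> b) -> ~a) -> b) -> c) -> b): 0.3 ≤ 0.9, so result = 1
((((((b -> b) -> ~a) -> b) -> c) -> b) -> b): 1 > 0.9, so result = 0.9
(((((((b -> b) -> ~a) -> b) -> c) -> b) -> b) -> a): 0.9 > 0.6, so result = 0.6
((((((((b -> b) -> ~a) -> b) -> c) -> b) -> b) -> a) -> c): 0.6 > 0.3, so result = 0.3
(((((((((b -> b) -> ~a) -> b) -> c) -> b) -> b) -> a) -> c) -> c): 0.3 ≤ 0.3, so result = 1
((((((((((b -> b) -> ~a) -> b) -> c) -> b) -> b) -> a) -> c) -> c) -> c): 1 > 0.3, so result = 0.3
(((((((((((b -> b) -> ~a) -> b) -> c) -> b) -> b) -> a) -> c) -> c) -> c) -> d): 0.3 > 0.2, so result = 0.2
((((((((((((b -> b) -> ~a) -> b) -> c) -> b) -> b) -> a) -> c) -> c) -> c) -> d) -> b): 0.2 ≤ 0.9, so result = 1
(((((((((((((b -> b) -> ~a) -> b) -> c) -> b) -> b) -> a) -> c) -> c) -> c) -> d) -> b) -> c): 1 > 0.3, so result = 0.3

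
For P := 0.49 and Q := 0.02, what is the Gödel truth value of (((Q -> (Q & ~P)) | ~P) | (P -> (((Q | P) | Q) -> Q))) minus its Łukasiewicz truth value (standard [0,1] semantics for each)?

-0.98

Gödel evaluation:
  ~P: Gödel ¬ of 0.49 = 0 (operand ≠ 0)
  (Q & ~P) = min(0.02, 0) = 0
  (Q -> (Q & ~P)): 0.02 > 0, so result = 0
  ~P: Gödel ¬ of 0.49 = 0 (operand ≠ 0)
  ((Q -> (Q & ~P)) | ~P) = max(0, 0) = 0
  (Q | P) = max(0.02, 0.49) = 0.49
  ((Q | P) | Q) = max(0.49, 0.02) = 0.49
  (((Q | P) | Q) -> Q): 0.49 > 0.02, so result = 0.02
  (P -> (((Q | P) | Q) -> Q)): 0.49 > 0.02, so result = 0.02
  (((Q -> (Q & ~P)) | ~P) | (P -> (((Q | P) | Q) -> Q))) = max(0, 0.02) = 0.02
  Gödel value = 0.02
Łukasiewicz evaluation:
  ~P: Łukasiewicz ¬ gives 1 − 0.49 = 0.51
  (Q & ~P) = min(0.02, 0.51) = 0.02
  (Q -> (Q & ~P)): min(1, 1 − 0.02 + 0.02) = 1
  ~P: Łukasiewicz ¬ gives 1 − 0.49 = 0.51
  ((Q -> (Q & ~P)) | ~P) = max(1, 0.51) = 1
  (Q | P) = max(0.02, 0.49) = 0.49
  ((Q | P) | Q) = max(0.49, 0.02) = 0.49
  (((Q | P) | Q) -> Q): min(1, 1 − 0.49 + 0.02) = 0.53
  (P -> (((Q | P) | Q) -> Q)): min(1, 1 − 0.49 + 0.53) = 1
  (((Q -> (Q & ~P)) | ~P) | (P -> (((Q | P) | Q) -> Q))) = max(1, 1) = 1
  Łukasiewicz value = 1
Difference: 0.02 − 1 = -0.98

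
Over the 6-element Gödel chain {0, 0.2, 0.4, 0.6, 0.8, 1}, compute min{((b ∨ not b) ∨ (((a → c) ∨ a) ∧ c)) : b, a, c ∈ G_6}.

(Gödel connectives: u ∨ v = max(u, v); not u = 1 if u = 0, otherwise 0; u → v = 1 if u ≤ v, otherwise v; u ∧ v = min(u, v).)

0.20

The minimum is attained at b = 0.2, a = 0, c = 0:
  not b: Gödel ¬ of 0.2 = 0 (operand ≠ 0)
  (b ∨ not b) = max(0.2, 0) = 0.2
  (a → c): 0 ≤ 0, so result = 1
  ((a → c) ∨ a) = max(1, 0) = 1
  (((a → c) ∨ a) ∧ c) = min(1, 0) = 0
  ((b ∨ not b) ∨ (((a → c) ∨ a) ∧ c)) = max(0.2, 0) = 0.2
Checking all 216 assignments confirms none give a value below 0.20.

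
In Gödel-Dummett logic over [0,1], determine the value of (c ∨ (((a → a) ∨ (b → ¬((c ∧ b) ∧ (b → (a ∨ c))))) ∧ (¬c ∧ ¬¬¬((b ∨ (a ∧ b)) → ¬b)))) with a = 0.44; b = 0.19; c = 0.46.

(a → a): 0.44 ≤ 0.44, so result = 1
(c ∧ b) = min(0.46, 0.19) = 0.19
(a ∨ c) = max(0.44, 0.46) = 0.46
(b → (a ∨ c)): 0.19 ≤ 0.46, so result = 1
((c ∧ b) ∧ (b → (a ∨ c))) = min(0.19, 1) = 0.19
¬((c ∧ b) ∧ (b → (a ∨ c))): Gödel ¬ of 0.19 = 0 (operand ≠ 0)
(b → ¬((c ∧ b) ∧ (b → (a ∨ c)))): 0.19 > 0, so result = 0
((a → a) ∨ (b → ¬((c ∧ b) ∧ (b → (a ∨ c))))) = max(1, 0) = 1
¬c: Gödel ¬ of 0.46 = 0 (operand ≠ 0)
(a ∧ b) = min(0.44, 0.19) = 0.19
(b ∨ (a ∧ b)) = max(0.19, 0.19) = 0.19
¬b: Gödel ¬ of 0.19 = 0 (operand ≠ 0)
((b ∨ (a ∧ b)) → ¬b): 0.19 > 0, so result = 0
¬((b ∨ (a ∧ b)) → ¬b): Gödel ¬ of 0 = 1 (operand is 0)
¬¬((b ∨ (a ∧ b)) → ¬b): Gödel ¬ of 1 = 0 (operand ≠ 0)
¬¬¬((b ∨ (a ∧ b)) → ¬b): Gödel ¬ of 0 = 1 (operand is 0)
(¬c ∧ ¬¬¬((b ∨ (a ∧ b)) → ¬b)) = min(0, 1) = 0
(((a → a) ∨ (b → ¬((c ∧ b) ∧ (b → (a ∨ c))))) ∧ (¬c ∧ ¬¬¬((b ∨ (a ∧ b)) → ¬b))) = min(1, 0) = 0
(c ∨ (((a → a) ∨ (b → ¬((c ∧ b) ∧ (b → (a ∨ c))))) ∧ (¬c ∧ ¬¬¬((b ∨ (a ∧ b)) → ¬b)))) = max(0.46, 0) = 0.46

0.46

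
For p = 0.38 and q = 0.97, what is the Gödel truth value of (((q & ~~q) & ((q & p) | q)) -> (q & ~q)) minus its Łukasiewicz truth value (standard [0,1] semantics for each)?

Gödel evaluation:
  ~q: Gödel ¬ of 0.97 = 0 (operand ≠ 0)
  ~~q: Gödel ¬ of 0 = 1 (operand is 0)
  (q & ~~q) = min(0.97, 1) = 0.97
  (q & p) = min(0.97, 0.38) = 0.38
  ((q & p) | q) = max(0.38, 0.97) = 0.97
  ((q & ~~q) & ((q & p) | q)) = min(0.97, 0.97) = 0.97
  ~q: Gödel ¬ of 0.97 = 0 (operand ≠ 0)
  (q & ~q) = min(0.97, 0) = 0
  (((q & ~~q) & ((q & p) | q)) -> (q & ~q)): 0.97 > 0, so result = 0
  Gödel value = 0
Łukasiewicz evaluation:
  ~q: Łukasiewicz ¬ gives 1 − 0.97 = 0.03
  ~~q: Łukasiewicz ¬ gives 1 − 0.03 = 0.97
  (q & ~~q) = min(0.97, 0.97) = 0.97
  (q & p) = min(0.97, 0.38) = 0.38
  ((q & p) | q) = max(0.38, 0.97) = 0.97
  ((q & ~~q) & ((q & p) | q)) = min(0.97, 0.97) = 0.97
  ~q: Łukasiewicz ¬ gives 1 − 0.97 = 0.03
  (q & ~q) = min(0.97, 0.03) = 0.03
  (((q & ~~q) & ((q & p) | q)) -> (q & ~q)): min(1, 1 − 0.97 + 0.03) = 0.06
  Łukasiewicz value = 0.06
Difference: 0 − 0.06 = -0.06

-0.06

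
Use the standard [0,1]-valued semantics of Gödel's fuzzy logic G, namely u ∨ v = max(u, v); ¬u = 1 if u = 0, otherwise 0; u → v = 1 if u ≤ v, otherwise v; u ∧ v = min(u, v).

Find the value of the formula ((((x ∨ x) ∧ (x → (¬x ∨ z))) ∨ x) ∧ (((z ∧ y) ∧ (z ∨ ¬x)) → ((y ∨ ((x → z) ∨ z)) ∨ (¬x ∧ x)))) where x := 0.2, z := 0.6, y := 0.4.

(x ∨ x) = max(0.2, 0.2) = 0.2
¬x: Gödel ¬ of 0.2 = 0 (operand ≠ 0)
(¬x ∨ z) = max(0, 0.6) = 0.6
(x → (¬x ∨ z)): 0.2 ≤ 0.6, so result = 1
((x ∨ x) ∧ (x → (¬x ∨ z))) = min(0.2, 1) = 0.2
(((x ∨ x) ∧ (x → (¬x ∨ z))) ∨ x) = max(0.2, 0.2) = 0.2
(z ∧ y) = min(0.6, 0.4) = 0.4
¬x: Gödel ¬ of 0.2 = 0 (operand ≠ 0)
(z ∨ ¬x) = max(0.6, 0) = 0.6
((z ∧ y) ∧ (z ∨ ¬x)) = min(0.4, 0.6) = 0.4
(x → z): 0.2 ≤ 0.6, so result = 1
((x → z) ∨ z) = max(1, 0.6) = 1
(y ∨ ((x → z) ∨ z)) = max(0.4, 1) = 1
¬x: Gödel ¬ of 0.2 = 0 (operand ≠ 0)
(¬x ∧ x) = min(0, 0.2) = 0
((y ∨ ((x → z) ∨ z)) ∨ (¬x ∧ x)) = max(1, 0) = 1
(((z ∧ y) ∧ (z ∨ ¬x)) → ((y ∨ ((x → z) ∨ z)) ∨ (¬x ∧ x))): 0.4 ≤ 1, so result = 1
((((x ∨ x) ∧ (x → (¬x ∨ z))) ∨ x) ∧ (((z ∧ y) ∧ (z ∨ ¬x)) → ((y ∨ ((x → z) ∨ z)) ∨ (¬x ∧ x)))) = min(0.2, 1) = 0.2

0.20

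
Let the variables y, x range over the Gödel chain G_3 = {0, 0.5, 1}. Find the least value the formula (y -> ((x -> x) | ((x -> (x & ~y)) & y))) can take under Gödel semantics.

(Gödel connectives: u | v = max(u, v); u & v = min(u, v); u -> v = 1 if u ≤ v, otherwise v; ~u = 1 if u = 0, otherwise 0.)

1.00

Every assignment gives 1. For instance at y = 0, x = 0:
  (x -> x): 0 ≤ 0, so result = 1
  ~y: Gödel ¬ of 0 = 1 (operand is 0)
  (x & ~y) = min(0, 1) = 0
  (x -> (x & ~y)): 0 ≤ 0, so result = 1
  ((x -> (x & ~y)) & y) = min(1, 0) = 0
  ((x -> x) | ((x -> (x & ~y)) & y)) = max(1, 0) = 1
  (y -> ((x -> x) | ((x -> (x & ~y)) & y))): 0 ≤ 1, so result = 1
All 9 assignments give value 1 — the formula is a G_3-tautology.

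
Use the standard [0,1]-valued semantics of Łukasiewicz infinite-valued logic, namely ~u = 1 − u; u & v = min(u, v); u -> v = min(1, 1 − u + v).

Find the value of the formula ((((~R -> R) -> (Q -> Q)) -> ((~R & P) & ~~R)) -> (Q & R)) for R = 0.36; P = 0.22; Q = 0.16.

~R: Łukasiewicz ¬ gives 1 − 0.36 = 0.64
(~R -> R): min(1, 1 − 0.64 + 0.36) = 0.72
(Q -> Q): min(1, 1 − 0.16 + 0.16) = 1
((~R -> R) -> (Q -> Q)): min(1, 1 − 0.72 + 1) = 1
~R: Łukasiewicz ¬ gives 1 − 0.36 = 0.64
(~R & P) = min(0.64, 0.22) = 0.22
~R: Łukasiewicz ¬ gives 1 − 0.36 = 0.64
~~R: Łukasiewicz ¬ gives 1 − 0.64 = 0.36
((~R & P) & ~~R) = min(0.22, 0.36) = 0.22
(((~R -> R) -> (Q -> Q)) -> ((~R & P) & ~~R)): min(1, 1 − 1 + 0.22) = 0.22
(Q & R) = min(0.16, 0.36) = 0.16
((((~R -> R) -> (Q -> Q)) -> ((~R & P) & ~~R)) -> (Q & R)): min(1, 1 − 0.22 + 0.16) = 0.94

0.94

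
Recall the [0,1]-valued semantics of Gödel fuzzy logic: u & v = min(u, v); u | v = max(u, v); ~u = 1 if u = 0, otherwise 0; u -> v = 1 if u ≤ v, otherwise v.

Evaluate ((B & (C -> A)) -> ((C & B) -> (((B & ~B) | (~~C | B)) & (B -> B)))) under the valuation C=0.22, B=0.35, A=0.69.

1.00

(C -> A): 0.22 ≤ 0.69, so result = 1
(B & (C -> A)) = min(0.35, 1) = 0.35
(C & B) = min(0.22, 0.35) = 0.22
~B: Gödel ¬ of 0.35 = 0 (operand ≠ 0)
(B & ~B) = min(0.35, 0) = 0
~C: Gödel ¬ of 0.22 = 0 (operand ≠ 0)
~~C: Gödel ¬ of 0 = 1 (operand is 0)
(~~C | B) = max(1, 0.35) = 1
((B & ~B) | (~~C | B)) = max(0, 1) = 1
(B -> B): 0.35 ≤ 0.35, so result = 1
(((B & ~B) | (~~C | B)) & (B -> B)) = min(1, 1) = 1
((C & B) -> (((B & ~B) | (~~C | B)) & (B -> B))): 0.22 ≤ 1, so result = 1
((B & (C -> A)) -> ((C & B) -> (((B & ~B) | (~~C | B)) & (B -> B)))): 0.35 ≤ 1, so result = 1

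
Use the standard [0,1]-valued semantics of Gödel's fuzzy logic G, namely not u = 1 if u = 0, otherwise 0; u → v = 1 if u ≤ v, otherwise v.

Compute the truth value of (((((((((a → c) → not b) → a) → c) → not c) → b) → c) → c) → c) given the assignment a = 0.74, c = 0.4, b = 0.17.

0.40

(a → c): 0.74 > 0.4, so result = 0.4
not b: Gödel ¬ of 0.17 = 0 (operand ≠ 0)
((a → c) → not b): 0.4 > 0, so result = 0
(((a → c) → not b) → a): 0 ≤ 0.74, so result = 1
((((a → c) → not b) → a) → c): 1 > 0.4, so result = 0.4
not c: Gödel ¬ of 0.4 = 0 (operand ≠ 0)
(((((a → c) → not b) → a) → c) → not c): 0.4 > 0, so result = 0
((((((a → c) → not b) → a) → c) → not c) → b): 0 ≤ 0.17, so result = 1
(((((((a → c) → not b) → a) → c) → not c) → b) → c): 1 > 0.4, so result = 0.4
((((((((a → c) → not b) → a) → c) → not c) → b) → c) → c): 0.4 ≤ 0.4, so result = 1
(((((((((a → c) → not b) → a) → c) → not c) → b) → c) → c) → c): 1 > 0.4, so result = 0.4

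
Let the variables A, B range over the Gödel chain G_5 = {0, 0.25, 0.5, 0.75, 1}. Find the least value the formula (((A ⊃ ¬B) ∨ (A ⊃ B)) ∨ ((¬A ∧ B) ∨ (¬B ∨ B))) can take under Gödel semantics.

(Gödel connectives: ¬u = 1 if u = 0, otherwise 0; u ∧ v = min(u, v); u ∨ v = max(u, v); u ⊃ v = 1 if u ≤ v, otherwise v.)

0.25

The minimum is attained at A = 0.5, B = 0.25:
  ¬B: Gödel ¬ of 0.25 = 0 (operand ≠ 0)
  (A ⊃ ¬B): 0.5 > 0, so result = 0
  (A ⊃ B): 0.5 > 0.25, so result = 0.25
  ((A ⊃ ¬B) ∨ (A ⊃ B)) = max(0, 0.25) = 0.25
  ¬A: Gödel ¬ of 0.5 = 0 (operand ≠ 0)
  (¬A ∧ B) = min(0, 0.25) = 0
  ¬B: Gödel ¬ of 0.25 = 0 (operand ≠ 0)
  (¬B ∨ B) = max(0, 0.25) = 0.25
  ((¬A ∧ B) ∨ (¬B ∨ B)) = max(0, 0.25) = 0.25
  (((A ⊃ ¬B) ∨ (A ⊃ B)) ∨ ((¬A ∧ B) ∨ (¬B ∨ B))) = max(0.25, 0.25) = 0.25
Checking all 25 assignments confirms none give a value below 0.25.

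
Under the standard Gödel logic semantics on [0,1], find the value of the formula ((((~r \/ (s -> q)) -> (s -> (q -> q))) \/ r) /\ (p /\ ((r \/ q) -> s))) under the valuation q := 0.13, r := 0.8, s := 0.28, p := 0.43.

0.28

~r: Gödel ¬ of 0.8 = 0 (operand ≠ 0)
(s -> q): 0.28 > 0.13, so result = 0.13
(~r \/ (s -> q)) = max(0, 0.13) = 0.13
(q -> q): 0.13 ≤ 0.13, so result = 1
(s -> (q -> q)): 0.28 ≤ 1, so result = 1
((~r \/ (s -> q)) -> (s -> (q -> q))): 0.13 ≤ 1, so result = 1
(((~r \/ (s -> q)) -> (s -> (q -> q))) \/ r) = max(1, 0.8) = 1
(r \/ q) = max(0.8, 0.13) = 0.8
((r \/ q) -> s): 0.8 > 0.28, so result = 0.28
(p /\ ((r \/ q) -> s)) = min(0.43, 0.28) = 0.28
((((~r \/ (s -> q)) -> (s -> (q -> q))) \/ r) /\ (p /\ ((r \/ q) -> s))) = min(1, 0.28) = 0.28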